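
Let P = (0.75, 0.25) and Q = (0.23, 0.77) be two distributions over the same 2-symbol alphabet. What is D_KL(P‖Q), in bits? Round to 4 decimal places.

0.8732 bits

D(P‖Q) = Σ p·log₂(p/q).
  0.75·log₂(0.75/0.23) = 1.27894
  0.25·log₂(0.25/0.77) = -0.40573
D(P‖Q) = 0.8732 bits.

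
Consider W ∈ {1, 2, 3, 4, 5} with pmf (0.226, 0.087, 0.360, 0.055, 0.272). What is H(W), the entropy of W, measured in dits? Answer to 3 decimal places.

0.621 dits

H(W) = −Σ p·log₁₀ p.
  −(0.226)·log₁₀(0.226) = 0.1460
  −(0.087)·log₁₀(0.087) = 0.0923
  −(0.360)·log₁₀(0.360) = 0.1597
  −(0.055)·log₁₀(0.055) = 0.0693
  −(0.272)·log₁₀(0.272) = 0.1538
Sum: 0.1460 + 0.0923 + 0.1597 + 0.0693 + 0.1538 = 0.621 dits.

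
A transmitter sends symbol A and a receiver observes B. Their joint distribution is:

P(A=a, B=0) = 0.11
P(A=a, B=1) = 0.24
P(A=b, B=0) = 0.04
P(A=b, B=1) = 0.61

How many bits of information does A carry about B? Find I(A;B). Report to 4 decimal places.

0.0787 bits

Marginals: p(A) = (0.3500, 0.6500), p(B) = (0.1500, 0.8500).
I(A;B) = Σ p(x,y)·log₂[p(x,y)/(p(x)p(y))].
  (a,0): 0.11·log₂(2.0952) = 0.11738
  (a,1): 0.24·log₂(0.8067) = -0.07437
  (b,0): 0.04·log₂(0.4103) = -0.05142
  (b,1): 0.61·log₂(1.1041) = 0.08713
Sum = 0.0787 bits.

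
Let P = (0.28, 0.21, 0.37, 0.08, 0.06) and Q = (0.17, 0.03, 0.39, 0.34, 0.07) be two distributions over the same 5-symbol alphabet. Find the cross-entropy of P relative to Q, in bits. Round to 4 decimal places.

2.6355 bits

H(P,Q) = −Σ p·log₂ q.
  −0.28·log₂(0.17) = 0.71579
  −0.21·log₂(0.03) = 1.06237
  −0.37·log₂(0.39) = 0.50263
  −0.08·log₂(0.34) = 0.12451
  −0.06·log₂(0.07) = 0.23019
H(P,Q) = 2.6355 bits.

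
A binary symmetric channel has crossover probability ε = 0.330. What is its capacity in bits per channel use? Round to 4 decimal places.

0.0851 bits

Binary symmetric channel: C = 1 − h₂(ε) where h₂ is the binary entropy function.
h₂(0.330) = −0.330·log₂0.330 − 0.670·log₂0.670 = 0.9149.
C = 1 − 0.9149 = 0.0851 bits per channel use.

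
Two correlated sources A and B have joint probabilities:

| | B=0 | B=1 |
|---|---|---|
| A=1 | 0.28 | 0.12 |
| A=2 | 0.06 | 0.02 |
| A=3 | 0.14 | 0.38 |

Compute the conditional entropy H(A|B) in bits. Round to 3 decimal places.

1.166 bits

Chain rule: H(A|B) = H(A,B) − H(B).
Marginals: p(A) = (0.4000, 0.0800, 0.5200), p(B) = (0.4800, 0.5200).
H(A,B) = 2.1653 bits; H(B) = 0.9988 bits.
H(A|B) = 2.1653 − 0.9988 = 1.166 bits.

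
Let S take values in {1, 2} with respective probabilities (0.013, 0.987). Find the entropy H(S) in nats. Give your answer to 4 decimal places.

H(S) = −Σ p·ln p.
  −(0.013)·ln(0.013) = 0.05646
  −(0.987)·ln(0.987) = 0.01292
Sum: 0.05646 + 0.01292 = 0.0694 nats.

0.0694 nats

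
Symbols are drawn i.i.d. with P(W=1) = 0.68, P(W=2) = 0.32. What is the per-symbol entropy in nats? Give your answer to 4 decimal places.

H(W) = −Σ p·ln p.
  −(0.68)·ln(0.68) = 0.26225
  −(0.32)·ln(0.32) = 0.36462
Sum: 0.26225 + 0.36462 = 0.6269 nats.

0.6269 nats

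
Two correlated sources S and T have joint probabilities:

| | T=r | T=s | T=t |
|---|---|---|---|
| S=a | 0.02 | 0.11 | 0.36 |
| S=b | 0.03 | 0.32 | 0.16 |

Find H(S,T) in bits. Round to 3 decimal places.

2.095 bits

H(S,T) = −Σ p(x,y)·log₂ p(x,y) over all 6 cells.
  cell (a,r): −0.02·log₂0.02 = 0.1129
  cell (a,s): −0.11·log₂0.11 = 0.3503
  cell (a,t): −0.36·log₂0.36 = 0.5306
  cell (b,r): −0.03·log₂0.03 = 0.1518
  cell (b,s): −0.32·log₂0.32 = 0.5260
  cell (b,t): −0.16·log₂0.16 = 0.4230
Sum = 2.095 bits.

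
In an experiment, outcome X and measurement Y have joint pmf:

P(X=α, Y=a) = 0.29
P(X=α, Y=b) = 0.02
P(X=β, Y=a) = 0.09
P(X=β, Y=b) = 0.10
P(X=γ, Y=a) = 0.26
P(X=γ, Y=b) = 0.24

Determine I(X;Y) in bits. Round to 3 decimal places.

Marginals: p(X) = (0.3100, 0.1900, 0.5000), p(Y) = (0.6400, 0.3600).
I(X;Y) = H(X) + H(Y) − H(X,Y).
H(X) = 1.4790, H(Y) = 0.9427, H(X,Y) = 2.2751.
I(X;Y) = 1.4790 + 0.9427 − 2.2751 = 0.147 bits.

0.147 bits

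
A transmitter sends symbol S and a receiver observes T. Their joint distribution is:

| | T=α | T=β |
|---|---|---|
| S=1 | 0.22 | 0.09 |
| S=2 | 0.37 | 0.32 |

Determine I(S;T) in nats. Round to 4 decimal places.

0.0136 nats

Marginals: p(S) = (0.3100, 0.6900), p(T) = (0.5900, 0.4100).
I(S;T) = Σ p(x,y)·ln[p(x,y)/(p(x)p(y))].
  (1,α): 0.22·ln(1.2028) = 0.04063
  (1,β): 0.09·ln(0.7081) = -0.03106
  (2,α): 0.37·ln(0.9089) = -0.03536
  (2,β): 0.32·ln(1.1311) = 0.03943
Sum = 0.0136 nats.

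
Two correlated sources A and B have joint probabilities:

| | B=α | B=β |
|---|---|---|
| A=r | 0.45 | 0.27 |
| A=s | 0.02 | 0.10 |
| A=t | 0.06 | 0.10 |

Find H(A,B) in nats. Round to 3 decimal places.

H(A,B) = −Σ p(x,y)·ln p(x,y) over all 6 cells.
  cell (r,α): −0.45·ln0.45 = 0.3593
  cell (r,β): −0.27·ln0.27 = 0.3535
  cell (s,α): −0.02·ln0.02 = 0.0782
  cell (s,β): −0.10·ln0.10 = 0.2303
  cell (t,α): −0.06·ln0.06 = 0.1688
  cell (t,β): −0.10·ln0.10 = 0.2303
Sum = 1.420 nats.

1.420 nats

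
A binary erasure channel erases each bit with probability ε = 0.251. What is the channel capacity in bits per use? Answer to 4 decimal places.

Binary erasure channel: capacity C = 1 − ε.
C = 1 − 0.251 = 0.7490 bits per channel use.

0.7490 bits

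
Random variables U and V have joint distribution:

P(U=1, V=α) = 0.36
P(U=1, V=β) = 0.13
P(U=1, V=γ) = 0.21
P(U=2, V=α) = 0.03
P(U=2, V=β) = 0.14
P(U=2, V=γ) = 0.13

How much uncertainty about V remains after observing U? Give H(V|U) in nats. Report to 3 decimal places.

Marginals: p(U) = (0.7000, 0.3000), p(V) = (0.3900, 0.2700, 0.3400).
H(V|U) = Σ p(U) · H(V|U=·).
  U=1: p=0.7000, H(V|U=1) = 1.0158
  U=2: p=0.3000, H(V|U=2) = 0.9483
Weighted sum = 0.996 nats.

0.996 nats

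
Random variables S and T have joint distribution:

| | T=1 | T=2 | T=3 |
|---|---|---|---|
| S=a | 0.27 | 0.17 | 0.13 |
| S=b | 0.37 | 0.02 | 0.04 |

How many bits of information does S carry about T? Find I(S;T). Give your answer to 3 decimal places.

0.131 bits

Marginals: p(S) = (0.5700, 0.4300), p(T) = (0.6400, 0.1900, 0.1700).
I(S;T) = H(S) + H(T) − H(S,T).
H(S) = 0.9858, H(T) = 1.3019, H(S,T) = 2.1566.
I(S;T) = 0.9858 + 1.3019 − 2.1566 = 0.131 bits.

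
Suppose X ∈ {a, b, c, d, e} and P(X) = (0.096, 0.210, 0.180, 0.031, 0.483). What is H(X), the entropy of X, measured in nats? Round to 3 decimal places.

H(X) = −Σ p·ln p.
  −(0.096)·ln(0.096) = 0.2250
  −(0.210)·ln(0.210) = 0.3277
  −(0.180)·ln(0.180) = 0.3087
  −(0.031)·ln(0.031) = 0.1077
  −(0.483)·ln(0.483) = 0.3515
Sum: 0.2250 + 0.3277 + 0.3087 + 0.1077 + 0.3515 = 1.321 nats.

1.321 nats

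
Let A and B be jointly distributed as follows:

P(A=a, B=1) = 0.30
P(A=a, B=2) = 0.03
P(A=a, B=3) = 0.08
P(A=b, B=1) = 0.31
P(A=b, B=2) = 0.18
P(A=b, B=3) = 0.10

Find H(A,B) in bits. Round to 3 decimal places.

2.266 bits

H(A,B) = −Σ p(x,y)·log₂ p(x,y) over all 6 cells.
  cell (a,1): −0.30·log₂0.30 = 0.5211
  cell (a,2): −0.03·log₂0.03 = 0.1518
  cell (a,3): −0.08·log₂0.08 = 0.2915
  cell (b,1): −0.31·log₂0.31 = 0.5238
  cell (b,2): −0.18·log₂0.18 = 0.4453
  cell (b,3): −0.10·log₂0.10 = 0.3322
Sum = 2.266 bits.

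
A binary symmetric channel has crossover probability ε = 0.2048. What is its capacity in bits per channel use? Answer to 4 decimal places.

0.2686 bits

Binary symmetric channel: C = 1 − h₂(ε) where h₂ is the binary entropy function.
h₂(0.2048) = −0.2048·log₂0.2048 − 0.7952·log₂0.7952 = 0.7314.
C = 1 − 0.7314 = 0.2686 bits per channel use.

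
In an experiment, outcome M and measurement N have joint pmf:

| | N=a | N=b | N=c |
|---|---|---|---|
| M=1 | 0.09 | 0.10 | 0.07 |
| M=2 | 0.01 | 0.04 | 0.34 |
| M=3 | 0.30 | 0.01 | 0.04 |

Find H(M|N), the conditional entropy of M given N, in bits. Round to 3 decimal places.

1.010 bits

Chain rule: H(M|N) = H(M,N) − H(N).
Marginals: p(M) = (0.2600, 0.3900, 0.3500), p(N) = (0.4000, 0.1500, 0.4500).
H(M,N) = 2.4681 bits; H(N) = 1.4577 bits.
H(M|N) = 2.4681 − 1.4577 = 1.010 bits.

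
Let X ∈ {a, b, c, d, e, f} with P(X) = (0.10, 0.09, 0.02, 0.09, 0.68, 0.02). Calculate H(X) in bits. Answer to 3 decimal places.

1.562 bits

H(X) = −Σ p·log₂ p.
  −(0.10)·log₂(0.10) = 0.3322
  −(0.09)·log₂(0.09) = 0.3127
  −(0.02)·log₂(0.02) = 0.1129
  −(0.09)·log₂(0.09) = 0.3127
  −(0.68)·log₂(0.68) = 0.3783
  −(0.02)·log₂(0.02) = 0.1129
Sum: 0.3322 + 0.3127 + 0.1129 + 0.3127 + 0.3783 + 0.1129 = 1.562 bits.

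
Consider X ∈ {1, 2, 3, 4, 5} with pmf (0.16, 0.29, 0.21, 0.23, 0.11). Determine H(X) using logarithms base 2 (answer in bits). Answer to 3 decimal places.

H(X) = −Σ p·log₂ p.
  −(0.16)·log₂(0.16) = 0.4230
  −(0.29)·log₂(0.29) = 0.5179
  −(0.21)·log₂(0.21) = 0.4728
  −(0.23)·log₂(0.23) = 0.4877
  −(0.11)·log₂(0.11) = 0.3503
Sum: 0.4230 + 0.5179 + 0.4728 + 0.4877 + 0.3503 = 2.252 bits.

2.252 bits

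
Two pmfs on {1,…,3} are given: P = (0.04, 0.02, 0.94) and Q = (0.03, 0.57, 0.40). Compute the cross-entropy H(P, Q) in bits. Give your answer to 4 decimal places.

1.4612 bits

H(P,Q) = −Σ p·log₂ q.
  −0.04·log₂(0.03) = 0.20236
  −0.02·log₂(0.57) = 0.01622
  −0.94·log₂(0.40) = 1.24261
H(P,Q) = 1.4612 bits.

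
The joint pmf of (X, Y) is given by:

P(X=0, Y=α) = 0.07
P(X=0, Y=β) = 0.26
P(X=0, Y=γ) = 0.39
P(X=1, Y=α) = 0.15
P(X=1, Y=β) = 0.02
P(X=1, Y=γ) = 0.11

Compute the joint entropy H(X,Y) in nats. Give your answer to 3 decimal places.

1.509 nats

H(X,Y) = −Σ p(x,y)·ln p(x,y) over all 6 cells.
  cell (0,α): −0.07·ln0.07 = 0.1861
  cell (0,β): −0.26·ln0.26 = 0.3502
  cell (0,γ): −0.39·ln0.39 = 0.3672
  cell (1,α): −0.15·ln0.15 = 0.2846
  cell (1,β): −0.02·ln0.02 = 0.0782
  cell (1,γ): −0.11·ln0.11 = 0.2428
Sum = 1.509 nats.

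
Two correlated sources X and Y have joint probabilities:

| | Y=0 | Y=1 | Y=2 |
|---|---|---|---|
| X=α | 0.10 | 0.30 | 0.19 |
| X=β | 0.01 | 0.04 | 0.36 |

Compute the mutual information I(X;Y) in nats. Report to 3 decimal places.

Marginals: p(X) = (0.5900, 0.4100), p(Y) = (0.1100, 0.3400, 0.5500).
I(X;Y) = H(X) + H(Y) − H(X,Y).
H(X) = 0.6769, H(Y) = 0.9384, H(X,Y) = 1.4496.
I(X;Y) = 0.6769 + 0.9384 − 1.4496 = 0.166 nats.

0.166 nats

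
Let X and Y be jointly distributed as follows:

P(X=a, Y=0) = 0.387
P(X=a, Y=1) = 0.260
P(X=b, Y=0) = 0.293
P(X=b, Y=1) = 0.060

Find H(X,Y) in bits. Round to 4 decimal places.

H(X,Y) = −Σ p(x,y)·log₂ p(x,y) over all 4 cells.
  cell (a,0): −0.387·log₂0.387 = 0.53003
  cell (a,1): −0.260·log₂0.260 = 0.50529
  cell (b,0): −0.293·log₂0.293 = 0.51891
  cell (b,1): −0.060·log₂0.060 = 0.24353
Sum = 1.7978 bits.

1.7978 bits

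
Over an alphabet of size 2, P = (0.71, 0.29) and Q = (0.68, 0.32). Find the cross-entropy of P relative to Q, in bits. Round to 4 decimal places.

0.8718 bits

H(P,Q) = −Σ p·log₂ q.
  −0.71·log₂(0.68) = 0.39504
  −0.29·log₂(0.32) = 0.47672
H(P,Q) = 0.8718 bits.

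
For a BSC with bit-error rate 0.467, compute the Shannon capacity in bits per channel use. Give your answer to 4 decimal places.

Binary symmetric channel: C = 1 − h₂(ε) where h₂ is the binary entropy function.
h₂(0.467) = −0.467·log₂0.467 − 0.533·log₂0.533 = 0.9969.
C = 1 − 0.9969 = 0.0031 bits per channel use.

0.0031 bits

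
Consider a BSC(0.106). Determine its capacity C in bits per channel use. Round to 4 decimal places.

0.5123 bits

Binary symmetric channel: C = 1 − h₂(ε) where h₂ is the binary entropy function.
h₂(0.106) = −0.106·log₂0.106 − 0.894·log₂0.894 = 0.4877.
C = 1 − 0.4877 = 0.5123 bits per channel use.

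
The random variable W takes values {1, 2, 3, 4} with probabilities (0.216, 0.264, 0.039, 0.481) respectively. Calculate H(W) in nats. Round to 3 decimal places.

1.161 nats

H(W) = −Σ p·ln p.
  −(0.216)·ln(0.216) = 0.3310
  −(0.264)·ln(0.264) = 0.3516
  −(0.039)·ln(0.039) = 0.1265
  −(0.481)·ln(0.481) = 0.3520
Sum: 0.3310 + 0.3516 + 0.1265 + 0.3520 = 1.161 nats.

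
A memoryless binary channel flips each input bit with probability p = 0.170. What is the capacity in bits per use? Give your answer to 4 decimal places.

0.3423 bits

Binary symmetric channel: C = 1 − h₂(ε) where h₂ is the binary entropy function.
h₂(0.170) = −0.170·log₂0.170 − 0.830·log₂0.830 = 0.6577.
C = 1 − 0.6577 = 0.3423 bits per channel use.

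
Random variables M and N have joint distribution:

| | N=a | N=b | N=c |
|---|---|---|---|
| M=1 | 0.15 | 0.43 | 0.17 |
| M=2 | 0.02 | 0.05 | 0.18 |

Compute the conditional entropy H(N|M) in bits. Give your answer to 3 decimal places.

1.332 bits

Marginals: p(M) = (0.7500, 0.2500), p(N) = (0.1700, 0.4800, 0.3500).
H(N|M) = Σ p(M) · H(N|M=·).
  M=1: p=0.7500, H(N|M=1) = 1.4099
  M=2: p=0.2500, H(N|M=2) = 1.0971
Weighted sum = 1.332 bits.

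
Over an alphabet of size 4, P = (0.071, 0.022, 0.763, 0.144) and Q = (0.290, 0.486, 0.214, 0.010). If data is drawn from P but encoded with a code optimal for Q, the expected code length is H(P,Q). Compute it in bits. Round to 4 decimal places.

H(P,Q) = −Σ p·log₂ q.
  −0.071·log₂(0.290) = 0.12680
  −0.022·log₂(0.486) = 0.02290
  −0.763·log₂(0.214) = 1.69715
  −0.144·log₂(0.010) = 0.95672
H(P,Q) = 2.8036 bits.

2.8036 bits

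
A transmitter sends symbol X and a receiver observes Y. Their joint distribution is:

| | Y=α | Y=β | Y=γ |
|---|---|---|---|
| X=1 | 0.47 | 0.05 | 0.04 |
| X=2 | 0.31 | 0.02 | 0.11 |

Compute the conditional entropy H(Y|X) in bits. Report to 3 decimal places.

Marginals: p(X) = (0.5600, 0.4400), p(Y) = (0.7800, 0.0700, 0.1500).
H(Y|X) = Σ p(X) · H(Y|X=·).
  X=1: p=0.5600, H(Y|X=1) = 0.7953
  X=2: p=0.4400, H(Y|X=2) = 1.0587
Weighted sum = 0.911 bits.

0.911 bits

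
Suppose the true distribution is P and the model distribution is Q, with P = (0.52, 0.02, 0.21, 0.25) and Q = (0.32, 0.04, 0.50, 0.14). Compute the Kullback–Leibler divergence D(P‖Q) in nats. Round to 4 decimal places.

0.2014 nats

D(P‖Q) = Σ p·ln(p/q).
  0.52·ln(0.52/0.32) = 0.25246
  0.02·ln(0.02/0.04) = -0.01386
  0.21·ln(0.21/0.50) = -0.18218
  0.25·ln(0.25/0.14) = 0.14495
D(P‖Q) = 0.2014 nats.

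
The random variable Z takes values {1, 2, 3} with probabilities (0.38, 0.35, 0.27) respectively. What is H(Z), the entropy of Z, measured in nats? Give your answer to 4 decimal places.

1.0886 nats

H(Z) = −Σ p·ln p.
  −(0.38)·ln(0.38) = 0.36768
  −(0.35)·ln(0.35) = 0.36744
  −(0.27)·ln(0.27) = 0.35352
Sum: 0.36768 + 0.36744 + 0.35352 = 1.0886 nats.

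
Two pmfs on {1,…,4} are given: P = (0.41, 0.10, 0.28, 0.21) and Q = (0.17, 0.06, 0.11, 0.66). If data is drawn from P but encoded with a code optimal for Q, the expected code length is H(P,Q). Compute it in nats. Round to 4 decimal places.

H(P,Q) = −Σ p·ln q.
  −0.41·ln(0.17) = 0.72650
  −0.10·ln(0.06) = 0.28134
  −0.28·ln(0.11) = 0.61804
  −0.21·ln(0.66) = 0.08726
H(P,Q) = 1.7131 nats.

1.7131 nats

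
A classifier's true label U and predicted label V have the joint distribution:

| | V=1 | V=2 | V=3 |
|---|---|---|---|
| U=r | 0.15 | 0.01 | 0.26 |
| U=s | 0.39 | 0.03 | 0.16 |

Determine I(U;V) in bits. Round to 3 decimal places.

0.086 bits

Marginals: p(U) = (0.4200, 0.5800), p(V) = (0.5400, 0.0400, 0.4200).
I(U;V) = H(U) + H(V) − H(U,V).
H(U) = 0.9815, H(V) = 1.1914, H(U,V) = 2.0869.
I(U;V) = 0.9815 + 1.1914 − 2.0869 = 0.086 bits.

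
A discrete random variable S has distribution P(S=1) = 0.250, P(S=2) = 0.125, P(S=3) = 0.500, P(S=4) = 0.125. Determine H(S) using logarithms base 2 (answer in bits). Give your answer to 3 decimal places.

1.750 bits

H(S) = −Σ p·log₂ p.
  −(0.250)·log₂(0.250) = 0.5000
  −(0.125)·log₂(0.125) = 0.3750
  −(0.500)·log₂(0.500) = 0.5000
  −(0.125)·log₂(0.125) = 0.3750
Sum: 0.5000 + 0.3750 + 0.5000 + 0.3750 = 1.750 bits.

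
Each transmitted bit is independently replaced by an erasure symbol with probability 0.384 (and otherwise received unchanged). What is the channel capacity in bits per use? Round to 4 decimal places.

0.6160 bits

Binary erasure channel: capacity C = 1 − ε.
C = 1 − 0.384 = 0.6160 bits per channel use.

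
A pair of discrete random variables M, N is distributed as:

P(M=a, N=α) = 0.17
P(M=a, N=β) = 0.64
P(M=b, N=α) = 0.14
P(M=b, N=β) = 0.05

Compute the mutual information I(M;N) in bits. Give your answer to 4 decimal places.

0.1348 bits

Marginals: p(M) = (0.8100, 0.1900), p(N) = (0.3100, 0.6900).
I(M;N) = Σ p(x,y)·log₂[p(x,y)/(p(x)p(y))].
  (a,α): 0.17·log₂(0.6770) = -0.09566
  (a,β): 0.64·log₂(1.1451) = 0.12511
  (b,α): 0.14·log₂(2.3769) = 0.17487
  (b,β): 0.05·log₂(0.3814) = -0.06953
Sum = 0.1348 bits.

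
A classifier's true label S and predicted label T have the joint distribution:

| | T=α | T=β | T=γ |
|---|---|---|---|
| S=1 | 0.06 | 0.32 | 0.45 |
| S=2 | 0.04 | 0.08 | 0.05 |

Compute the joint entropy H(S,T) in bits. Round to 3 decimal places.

H(S,T) = −Σ p(x,y)·log₂ p(x,y) over all 6 cells.
  cell (1,α): −0.06·log₂0.06 = 0.2435
  cell (1,β): −0.32·log₂0.32 = 0.5260
  cell (1,γ): −0.45·log₂0.45 = 0.5184
  cell (2,α): −0.04·log₂0.04 = 0.1858
  cell (2,β): −0.08·log₂0.08 = 0.2915
  cell (2,γ): −0.05·log₂0.05 = 0.2161
Sum = 1.981 bits.

1.981 bits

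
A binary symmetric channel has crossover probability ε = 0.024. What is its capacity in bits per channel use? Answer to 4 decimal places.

0.8367 bits

Binary symmetric channel: C = 1 − h₂(ε) where h₂ is the binary entropy function.
h₂(0.024) = −0.024·log₂0.024 − 0.976·log₂0.976 = 0.1633.
C = 1 − 0.1633 = 0.8367 bits per channel use.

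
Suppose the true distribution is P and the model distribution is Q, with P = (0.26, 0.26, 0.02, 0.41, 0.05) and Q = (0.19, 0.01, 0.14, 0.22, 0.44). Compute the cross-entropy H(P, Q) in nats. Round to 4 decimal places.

2.3303 nats

H(P,Q) = −Σ p·ln q.
  −0.26·ln(0.19) = 0.43179
  −0.26·ln(0.01) = 1.19734
  −0.02·ln(0.14) = 0.03932
  −0.41·ln(0.22) = 0.62079
  −0.05·ln(0.44) = 0.04105
H(P,Q) = 2.3303 nats.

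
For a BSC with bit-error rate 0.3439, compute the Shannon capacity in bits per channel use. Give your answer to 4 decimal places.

0.0715 bits

Binary symmetric channel: C = 1 − h₂(ε) where h₂ is the binary entropy function.
h₂(0.3439) = −0.3439·log₂0.3439 − 0.6561·log₂0.6561 = 0.9285.
C = 1 − 0.9285 = 0.0715 bits per channel use.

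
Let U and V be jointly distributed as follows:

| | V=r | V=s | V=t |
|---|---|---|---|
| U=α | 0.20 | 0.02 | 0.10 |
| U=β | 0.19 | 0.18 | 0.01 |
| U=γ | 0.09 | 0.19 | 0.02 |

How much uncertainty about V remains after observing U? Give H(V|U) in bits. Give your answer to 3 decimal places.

1.180 bits

Chain rule: H(V|U) = H(U,V) − H(U).
Marginals: p(U) = (0.3200, 0.3800, 0.3000), p(V) = (0.4800, 0.3900, 0.1300).
H(U,V) = 2.7572 bits; H(U) = 1.5776 bits.
H(V|U) = 2.7572 − 1.5776 = 1.180 bits.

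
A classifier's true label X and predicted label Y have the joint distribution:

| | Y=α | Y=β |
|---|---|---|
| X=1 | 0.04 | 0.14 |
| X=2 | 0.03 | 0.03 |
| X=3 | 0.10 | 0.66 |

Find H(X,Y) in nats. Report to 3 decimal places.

H(X,Y) = −Σ p(x,y)·ln p(x,y) over all 6 cells.
  cell (1,α): −0.04·ln0.04 = 0.1288
  cell (1,β): −0.14·ln0.14 = 0.2753
  cell (2,α): −0.03·ln0.03 = 0.1052
  cell (2,β): −0.03·ln0.03 = 0.1052
  cell (3,α): −0.10·ln0.10 = 0.2303
  cell (3,β): −0.66·ln0.66 = 0.2742
Sum = 1.119 nats.

1.119 nats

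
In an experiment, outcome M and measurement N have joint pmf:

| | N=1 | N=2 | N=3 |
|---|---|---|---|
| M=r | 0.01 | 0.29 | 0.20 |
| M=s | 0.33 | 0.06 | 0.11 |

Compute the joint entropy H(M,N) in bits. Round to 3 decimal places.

2.170 bits

H(M,N) = −Σ p(x,y)·log₂ p(x,y) over all 6 cells.
  cell (r,1): −0.01·log₂0.01 = 0.0664
  cell (r,2): −0.29·log₂0.29 = 0.5179
  cell (r,3): −0.20·log₂0.20 = 0.4644
  cell (s,1): −0.33·log₂0.33 = 0.5278
  cell (s,2): −0.06·log₂0.06 = 0.2435
  cell (s,3): −0.11·log₂0.11 = 0.3503
Sum = 2.170 bits.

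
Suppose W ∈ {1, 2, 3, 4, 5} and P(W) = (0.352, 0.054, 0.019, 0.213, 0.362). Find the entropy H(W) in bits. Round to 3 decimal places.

1.872 bits

H(W) = −Σ p·log₂ p.
  −(0.352)·log₂(0.352) = 0.5302
  −(0.054)·log₂(0.054) = 0.2274
  −(0.019)·log₂(0.019) = 0.1086
  −(0.213)·log₂(0.213) = 0.4752
  −(0.362)·log₂(0.362) = 0.5307
Sum: 0.5302 + 0.2274 + 0.1086 + 0.4752 + 0.5307 = 1.872 bits.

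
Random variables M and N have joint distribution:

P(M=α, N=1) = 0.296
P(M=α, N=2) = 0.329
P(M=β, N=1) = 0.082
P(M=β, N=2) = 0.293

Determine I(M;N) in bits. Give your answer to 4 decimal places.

Marginals: p(M) = (0.6250, 0.3750), p(N) = (0.3780, 0.6220).
I(M;N) = Σ p(x,y)·log₂[p(x,y)/(p(x)p(y))].
  (α,1): 0.296·log₂(1.2529) = 0.09628
  (α,2): 0.329·log₂(0.8463) = -0.07921
  (β,1): 0.082·log₂(0.5785) = -0.06475
  (β,2): 0.293·log₂(1.2562) = 0.09640
Sum = 0.0487 bits.

0.0487 bits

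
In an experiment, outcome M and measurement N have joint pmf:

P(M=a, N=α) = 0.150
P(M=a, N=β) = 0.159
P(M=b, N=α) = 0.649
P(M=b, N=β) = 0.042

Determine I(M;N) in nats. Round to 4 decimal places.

0.1294 nats

Marginals: p(M) = (0.3090, 0.6910), p(N) = (0.7990, 0.2010).
I(M;N) = H(M) + H(N) − H(M,N).
H(M) = 0.6183, H(N) = 0.5018, H(M,N) = 0.9907.
I(M;N) = 0.6183 + 0.5018 − 0.9907 = 0.1294 nats.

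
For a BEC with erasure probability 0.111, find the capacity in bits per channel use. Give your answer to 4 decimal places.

0.8890 bits

Binary erasure channel: capacity C = 1 − ε.
C = 1 − 0.111 = 0.8890 bits per channel use.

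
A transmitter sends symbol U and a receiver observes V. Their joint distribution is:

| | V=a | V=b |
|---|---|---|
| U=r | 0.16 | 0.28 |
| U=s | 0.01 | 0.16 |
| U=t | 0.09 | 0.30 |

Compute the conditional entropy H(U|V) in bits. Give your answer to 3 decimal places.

1.434 bits

Marginals: p(U) = (0.4400, 0.1700, 0.3900), p(V) = (0.2600, 0.7400).
H(U|V) = Σ p(V) · H(U|V=·).
  V=a: p=0.2600, H(U|V=a) = 1.1416
  V=b: p=0.7400, H(U|V=b) = 1.5363
Weighted sum = 1.434 bits.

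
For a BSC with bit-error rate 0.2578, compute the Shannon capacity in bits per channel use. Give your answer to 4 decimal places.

Binary symmetric channel: C = 1 − h₂(ε) where h₂ is the binary entropy function.
h₂(0.2578) = −0.2578·log₂0.2578 − 0.7422·log₂0.7422 = 0.8234.
C = 1 − 0.8234 = 0.1766 bits per channel use.

0.1766 bits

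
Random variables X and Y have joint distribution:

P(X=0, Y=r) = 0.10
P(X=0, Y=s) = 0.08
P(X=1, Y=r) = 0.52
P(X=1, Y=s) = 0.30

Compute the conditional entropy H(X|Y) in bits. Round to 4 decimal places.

0.6773 bits

Marginals: p(X) = (0.1800, 0.8200), p(Y) = (0.6200, 0.3800).
H(X|Y) = Σ p(Y) · H(X|Y=·).
  Y=r: p=0.6200, H(X|Y=r) = 0.6374
  Y=s: p=0.3800, H(X|Y=s) = 0.7425
Weighted sum = 0.6773 bits.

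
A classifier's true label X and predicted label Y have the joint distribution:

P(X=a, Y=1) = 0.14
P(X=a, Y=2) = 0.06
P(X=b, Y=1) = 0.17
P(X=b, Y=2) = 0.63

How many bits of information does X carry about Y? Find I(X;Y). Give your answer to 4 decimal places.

Marginals: p(X) = (0.2000, 0.8000), p(Y) = (0.3100, 0.6900).
I(X;Y) = H(X) + H(Y) − H(X,Y).
H(X) = 0.7219, H(Y) = 0.8932, H(X,Y) = 1.4952.
I(X;Y) = 0.7219 + 0.8932 − 1.4952 = 0.1199 bits.

0.1199 bits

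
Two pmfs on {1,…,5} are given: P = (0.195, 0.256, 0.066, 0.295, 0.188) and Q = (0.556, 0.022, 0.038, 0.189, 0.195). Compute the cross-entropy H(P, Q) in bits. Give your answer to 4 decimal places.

H(P,Q) = −Σ p·log₂ q.
  −0.195·log₂(0.556) = 0.16513
  −0.256·log₂(0.022) = 1.40963
  −0.066·log₂(0.038) = 0.31138
  −0.295·log₂(0.189) = 0.70904
  −0.188·log₂(0.195) = 0.44339
H(P,Q) = 3.0386 bits.

3.0386 bits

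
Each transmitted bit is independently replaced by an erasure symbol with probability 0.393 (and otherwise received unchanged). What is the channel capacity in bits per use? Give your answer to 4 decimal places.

0.6070 bits

Binary erasure channel: capacity C = 1 − ε.
C = 1 − 0.393 = 0.6070 bits per channel use.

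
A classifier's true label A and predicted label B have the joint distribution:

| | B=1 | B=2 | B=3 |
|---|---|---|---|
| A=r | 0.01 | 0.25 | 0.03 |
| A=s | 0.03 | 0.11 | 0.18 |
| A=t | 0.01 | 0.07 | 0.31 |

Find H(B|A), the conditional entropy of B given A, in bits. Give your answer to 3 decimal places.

0.951 bits

Chain rule: H(B|A) = H(A,B) − H(A).
Marginals: p(A) = (0.2900, 0.3200, 0.3900), p(B) = (0.0500, 0.4300, 0.5200).
H(A,B) = 2.5244 bits; H(A) = 1.5737 bits.
H(B|A) = 2.5244 − 1.5737 = 0.951 bits.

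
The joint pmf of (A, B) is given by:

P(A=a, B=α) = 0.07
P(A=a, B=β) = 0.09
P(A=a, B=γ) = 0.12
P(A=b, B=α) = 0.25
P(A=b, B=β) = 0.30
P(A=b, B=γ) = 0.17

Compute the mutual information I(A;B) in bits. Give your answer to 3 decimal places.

0.025 bits

Marginals: p(A) = (0.2800, 0.7200), p(B) = (0.3200, 0.3900, 0.2900).
I(A;B) = H(A) + H(B) − H(A,B).
H(A) = 0.8555, H(B) = 1.5737, H(A,B) = 2.4040.
I(A;B) = 0.8555 + 1.5737 − 2.4040 = 0.025 bits.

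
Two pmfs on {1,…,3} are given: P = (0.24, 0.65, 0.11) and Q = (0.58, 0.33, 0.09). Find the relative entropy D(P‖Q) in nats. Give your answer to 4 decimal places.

0.2509 nats

D(P‖Q) = Σ p·ln(p/q).
  0.24·ln(0.24/0.58) = -0.21177
  0.65·ln(0.65/0.33) = 0.44062
  0.11·ln(0.11/0.09) = 0.02207
D(P‖Q) = 0.2509 nats.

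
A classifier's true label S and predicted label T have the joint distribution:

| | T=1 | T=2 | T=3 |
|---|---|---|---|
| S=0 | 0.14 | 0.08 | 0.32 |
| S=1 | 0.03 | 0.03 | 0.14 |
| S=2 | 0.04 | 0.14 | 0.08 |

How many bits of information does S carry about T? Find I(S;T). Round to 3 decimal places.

0.113 bits

Marginals: p(S) = (0.5400, 0.2000, 0.2600), p(T) = (0.2100, 0.2500, 0.5400).
I(S;T) = Σ p(x,y)·log₂[p(x,y)/(p(x)p(y))].
  (0,1): 0.14·log₂(1.2346) = 0.0426
  (0,2): 0.08·log₂(0.5926) = -0.0604
  (0,3): 0.32·log₂(1.0974) = 0.0429
  (1,1): 0.03·log₂(0.7143) = -0.0146
  (1,2): 0.03·log₂(0.6000) = -0.0221
  (1,3): 0.14·log₂(1.2963) = 0.0524
  (2,1): 0.04·log₂(0.7326) = -0.0180
  (2,2): 0.14·log₂(2.1538) = 0.1550
  (2,3): 0.08·log₂(0.5698) = -0.0649
Sum = 0.113 bits.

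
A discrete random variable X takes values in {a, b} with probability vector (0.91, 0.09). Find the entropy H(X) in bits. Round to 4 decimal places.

H(X) = −Σ p·log₂ p.
  −(0.91)·log₂(0.91) = 0.12382
  −(0.09)·log₂(0.09) = 0.31265
Sum: 0.12382 + 0.31265 = 0.4365 bits.

0.4365 bits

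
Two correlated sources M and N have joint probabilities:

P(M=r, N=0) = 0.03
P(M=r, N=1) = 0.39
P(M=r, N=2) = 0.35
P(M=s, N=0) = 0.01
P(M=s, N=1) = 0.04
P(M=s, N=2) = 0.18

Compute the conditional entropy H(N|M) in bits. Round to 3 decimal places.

1.131 bits

Marginals: p(M) = (0.7700, 0.2300), p(N) = (0.0400, 0.4300, 0.5300).
H(N|M) = Σ p(M) · H(N|M=·).
  M=r: p=0.7700, H(N|M=r) = 1.1965
  M=s: p=0.2300, H(N|M=s) = 0.9123
Weighted sum = 1.131 bits.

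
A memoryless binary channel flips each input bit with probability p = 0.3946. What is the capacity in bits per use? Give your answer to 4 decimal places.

0.0323 bits

Binary symmetric channel: C = 1 − h₂(ε) where h₂ is the binary entropy function.
h₂(0.3946) = −0.3946·log₂0.3946 − 0.6054·log₂0.6054 = 0.9677.
C = 1 − 0.9677 = 0.0323 bits per channel use.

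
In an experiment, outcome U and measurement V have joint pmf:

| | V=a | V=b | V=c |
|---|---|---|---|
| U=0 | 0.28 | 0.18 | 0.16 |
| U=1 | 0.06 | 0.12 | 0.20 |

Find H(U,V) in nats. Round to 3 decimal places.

1.703 nats

H(U,V) = −Σ p(x,y)·ln p(x,y) over all 6 cells.
  cell (0,a): −0.28·ln0.28 = 0.3564
  cell (0,b): −0.18·ln0.18 = 0.3087
  cell (0,c): −0.16·ln0.16 = 0.2932
  cell (1,a): −0.06·ln0.06 = 0.1688
  cell (1,b): −0.12·ln0.12 = 0.2544
  cell (1,c): −0.20·ln0.20 = 0.3219
Sum = 1.703 nats.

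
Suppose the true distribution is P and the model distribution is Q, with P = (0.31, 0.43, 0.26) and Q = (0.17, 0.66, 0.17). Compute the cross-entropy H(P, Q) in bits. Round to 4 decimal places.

1.7149 bits

H(P,Q) = −Σ p·log₂ q.
  −0.31·log₂(0.17) = 0.79248
  −0.43·log₂(0.66) = 0.25777
  −0.26·log₂(0.17) = 0.66466
H(P,Q) = 1.7149 bits.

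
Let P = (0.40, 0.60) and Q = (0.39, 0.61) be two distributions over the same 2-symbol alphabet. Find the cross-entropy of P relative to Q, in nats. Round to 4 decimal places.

0.6732 nats

H(P,Q) = −Σ p·ln q.
  −0.40·ln(0.39) = 0.37664
  −0.60·ln(0.61) = 0.29658
H(P,Q) = 0.6732 nats.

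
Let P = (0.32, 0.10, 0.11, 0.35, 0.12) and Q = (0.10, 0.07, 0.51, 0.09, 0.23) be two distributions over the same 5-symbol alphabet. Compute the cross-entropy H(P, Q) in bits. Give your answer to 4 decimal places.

3.0238 bits

H(P,Q) = −Σ p·log₂ q.
  −0.32·log₂(0.10) = 1.06302
  −0.10·log₂(0.07) = 0.38365
  −0.11·log₂(0.51) = 0.10686
  −0.35·log₂(0.09) = 1.21588
  −0.12·log₂(0.23) = 0.25444
H(P,Q) = 3.0238 bits.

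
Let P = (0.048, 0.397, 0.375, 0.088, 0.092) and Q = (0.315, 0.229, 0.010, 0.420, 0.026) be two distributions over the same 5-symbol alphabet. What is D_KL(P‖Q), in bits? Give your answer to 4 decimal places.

2.1150 bits

D(P‖Q) = Σ p·log₂(p/q).
  0.048·log₂(0.048/0.315) = -0.13028
  0.397·log₂(0.397/0.229) = 0.31514
  0.375·log₂(0.375/0.010) = 1.96081
  0.088·log₂(0.088/0.420) = -0.19842
  0.092·log₂(0.092/0.026) = 0.16773
D(P‖Q) = 2.1150 bits.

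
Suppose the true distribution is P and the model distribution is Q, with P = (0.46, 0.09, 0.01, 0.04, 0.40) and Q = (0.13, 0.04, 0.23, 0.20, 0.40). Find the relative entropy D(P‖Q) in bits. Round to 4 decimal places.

D(P‖Q) = Σ p·log₂(p/q).
  0.46·log₂(0.46/0.13) = 0.83864
  0.09·log₂(0.09/0.04) = 0.10529
  0.01·log₂(0.01/0.23) = -0.04524
  0.04·log₂(0.04/0.20) = -0.09288
  0.40·log₂(0.40/0.40) = 0.00000
D(P‖Q) = 0.8058 bits.

0.8058 bits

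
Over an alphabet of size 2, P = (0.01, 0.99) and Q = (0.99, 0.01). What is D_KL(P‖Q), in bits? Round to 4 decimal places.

D(P‖Q) = Σ p·log₂(p/q).
  0.01·log₂(0.01/0.99) = -0.06629
  0.99·log₂(0.99/0.01) = 6.56306
D(P‖Q) = 6.4968 bits.

6.4968 bits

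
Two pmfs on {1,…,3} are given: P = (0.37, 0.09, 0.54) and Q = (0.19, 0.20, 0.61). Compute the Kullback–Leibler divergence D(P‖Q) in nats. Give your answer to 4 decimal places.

0.1089 nats

D(P‖Q) = Σ p·ln(p/q).
  0.37·ln(0.37/0.19) = 0.24660
  0.09·ln(0.09/0.20) = -0.07187
  0.54·ln(0.54/0.61) = -0.06582
D(P‖Q) = 0.1089 nats.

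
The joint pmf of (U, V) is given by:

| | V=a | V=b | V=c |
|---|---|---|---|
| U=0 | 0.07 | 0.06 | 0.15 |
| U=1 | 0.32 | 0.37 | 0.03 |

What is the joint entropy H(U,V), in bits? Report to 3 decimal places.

H(U,V) = −Σ p(x,y)·log₂ p(x,y) over all 6 cells.
  cell (0,a): −0.07·log₂0.07 = 0.2686
  cell (0,b): −0.06·log₂0.06 = 0.2435
  cell (0,c): −0.15·log₂0.15 = 0.4105
  cell (1,a): −0.32·log₂0.32 = 0.5260
  cell (1,b): −0.37·log₂0.37 = 0.5307
  cell (1,c): −0.03·log₂0.03 = 0.1518
Sum = 2.131 bits.

2.131 bits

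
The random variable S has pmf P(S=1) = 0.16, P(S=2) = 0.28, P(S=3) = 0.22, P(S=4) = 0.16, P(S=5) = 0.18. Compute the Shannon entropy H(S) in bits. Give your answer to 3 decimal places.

H(S) = −Σ p·log₂ p.
  −(0.16)·log₂(0.16) = 0.4230
  −(0.28)·log₂(0.28) = 0.5142
  −(0.22)·log₂(0.22) = 0.4806
  −(0.16)·log₂(0.16) = 0.4230
  −(0.18)·log₂(0.18) = 0.4453
Sum: 0.4230 + 0.5142 + 0.4806 + 0.4230 + 0.4453 = 2.286 bits.

2.286 bits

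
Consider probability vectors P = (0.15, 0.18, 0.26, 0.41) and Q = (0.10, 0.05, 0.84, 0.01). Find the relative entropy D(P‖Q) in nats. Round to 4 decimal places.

D(P‖Q) = Σ p·ln(p/q).
  0.15·ln(0.15/0.10) = 0.06082
  0.18·ln(0.18/0.05) = 0.23057
  0.26·ln(0.26/0.84) = -0.30491
  0.41·ln(0.41/0.01) = 1.52256
D(P‖Q) = 1.5090 nats.

1.5090 nats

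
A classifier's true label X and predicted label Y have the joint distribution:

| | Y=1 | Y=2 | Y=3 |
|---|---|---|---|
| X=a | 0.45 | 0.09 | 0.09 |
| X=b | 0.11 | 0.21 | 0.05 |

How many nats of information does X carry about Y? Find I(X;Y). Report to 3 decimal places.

0.107 nats

Marginals: p(X) = (0.6300, 0.3700), p(Y) = (0.5600, 0.3000, 0.1400).
I(X;Y) = H(X) + H(Y) − H(X,Y).
H(X) = 0.6590, H(Y) = 0.9611, H(X,Y) = 1.5131.
I(X;Y) = 0.6590 + 0.9611 − 1.5131 = 0.107 nats.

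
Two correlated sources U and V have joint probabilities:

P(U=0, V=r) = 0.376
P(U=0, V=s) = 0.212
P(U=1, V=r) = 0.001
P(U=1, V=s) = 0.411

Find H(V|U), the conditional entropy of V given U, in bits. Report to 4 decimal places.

0.5647 bits

Chain rule: H(V|U) = H(U,V) − H(U).
Marginals: p(U) = (0.5880, 0.4120), p(V) = (0.3770, 0.6230).
H(U,V) = 1.5422 bits; H(U) = 0.9775 bits.
H(V|U) = 1.5422 − 0.9775 = 0.5647 bits.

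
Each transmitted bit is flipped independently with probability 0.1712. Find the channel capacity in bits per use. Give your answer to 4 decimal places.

0.3396 bits

Binary symmetric channel: C = 1 − h₂(ε) where h₂ is the binary entropy function.
h₂(0.1712) = −0.1712·log₂0.1712 − 0.8288·log₂0.8288 = 0.6604.
C = 1 − 0.6604 = 0.3396 bits per channel use.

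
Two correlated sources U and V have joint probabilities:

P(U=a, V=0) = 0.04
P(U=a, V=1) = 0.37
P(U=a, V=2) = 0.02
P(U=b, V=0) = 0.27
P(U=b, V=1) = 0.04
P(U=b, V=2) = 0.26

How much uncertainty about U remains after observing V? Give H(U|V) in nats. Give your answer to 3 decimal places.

Marginals: p(U) = (0.4300, 0.5700), p(V) = (0.3100, 0.4100, 0.2800).
H(U|V) = Σ p(V) · H(U|V=·).
  V=0: p=0.3100, H(U|V=0) = 0.3845
  V=1: p=0.4100, H(U|V=1) = 0.3197
  V=2: p=0.2800, H(U|V=2) = 0.2573
Weighted sum = 0.322 nats.

0.322 nats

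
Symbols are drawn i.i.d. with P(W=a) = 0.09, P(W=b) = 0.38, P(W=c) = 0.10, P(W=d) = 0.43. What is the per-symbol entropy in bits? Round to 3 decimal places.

H(W) = −Σ p·log₂ p.
  −(0.09)·log₂(0.09) = 0.3127
  −(0.38)·log₂(0.38) = 0.5305
  −(0.10)·log₂(0.10) = 0.3322
  −(0.43)·log₂(0.43) = 0.5236
Sum: 0.3127 + 0.5305 + 0.3322 + 0.5236 = 1.699 bits.

1.699 bits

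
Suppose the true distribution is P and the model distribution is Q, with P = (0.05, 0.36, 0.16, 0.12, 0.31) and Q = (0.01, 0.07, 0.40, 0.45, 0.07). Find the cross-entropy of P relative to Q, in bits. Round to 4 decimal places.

3.2524 bits

H(P,Q) = −Σ p·log₂ q.
  −0.05·log₂(0.01) = 0.33219
  −0.36·log₂(0.07) = 1.38114
  −0.16·log₂(0.40) = 0.21151
  −0.12·log₂(0.45) = 0.13824
  −0.31·log₂(0.07) = 1.18932
H(P,Q) = 3.2524 bits.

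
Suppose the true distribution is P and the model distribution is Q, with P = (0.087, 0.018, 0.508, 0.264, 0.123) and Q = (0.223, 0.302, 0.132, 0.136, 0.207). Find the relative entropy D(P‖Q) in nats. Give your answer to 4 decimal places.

0.6631 nats

D(P‖Q) = Σ p·ln(p/q).
  0.087·ln(0.087/0.223) = -0.08189
  0.018·ln(0.018/0.302) = -0.05076
  0.508·ln(0.508/0.132) = 0.68462
  0.264·ln(0.264/0.136) = 0.17511
  0.123·ln(0.123/0.207) = -0.06403
D(P‖Q) = 0.6631 nats.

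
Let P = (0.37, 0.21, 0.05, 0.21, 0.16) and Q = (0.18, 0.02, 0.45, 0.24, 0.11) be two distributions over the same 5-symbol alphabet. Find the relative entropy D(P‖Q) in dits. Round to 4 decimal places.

0.2964 dits

D(P‖Q) = Σ p·log₁₀(p/q).
  0.37·log₁₀(0.37/0.18) = 0.11578
  0.21·log₁₀(0.21/0.02) = 0.21445
  0.05·log₁₀(0.05/0.45) = -0.04771
  0.21·log₁₀(0.21/0.24) = -0.01218
  0.16·log₁₀(0.16/0.11) = 0.02604
D(P‖Q) = 0.2964 dits.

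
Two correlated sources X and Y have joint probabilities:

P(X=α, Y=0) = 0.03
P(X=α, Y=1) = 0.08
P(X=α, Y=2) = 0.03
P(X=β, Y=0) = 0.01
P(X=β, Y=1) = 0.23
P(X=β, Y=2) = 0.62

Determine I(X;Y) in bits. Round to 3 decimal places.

Marginals: p(X) = (0.1400, 0.8600), p(Y) = (0.0400, 0.3100, 0.6500).
I(X;Y) = Σ p(x,y)·log₂[p(x,y)/(p(x)p(y))].
  (α,0): 0.03·log₂(5.3571) = 0.0726
  (α,1): 0.08·log₂(1.8433) = 0.0706
  (α,2): 0.03·log₂(0.3297) = -0.0480
  (β,0): 0.01·log₂(0.2907) = -0.0178
  (β,1): 0.23·log₂(0.8627) = -0.0490
  (β,2): 0.62·log₂(1.1091) = 0.0926
Sum = 0.121 bits.

0.121 bits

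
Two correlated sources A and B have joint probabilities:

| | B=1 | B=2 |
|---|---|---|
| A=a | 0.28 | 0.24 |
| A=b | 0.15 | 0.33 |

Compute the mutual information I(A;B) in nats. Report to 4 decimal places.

Marginals: p(A) = (0.5200, 0.4800), p(B) = (0.4300, 0.5700).
I(A;B) = Σ p(x,y)·ln[p(x,y)/(p(x)p(y))].
  (a,1): 0.28·ln(1.2522) = 0.06298
  (a,2): 0.24·ln(0.8097) = -0.05066
  (b,1): 0.15·ln(0.7267) = -0.04788
  (b,2): 0.33·ln(1.2061) = 0.06185
Sum = 0.0263 nats.

0.0263 nats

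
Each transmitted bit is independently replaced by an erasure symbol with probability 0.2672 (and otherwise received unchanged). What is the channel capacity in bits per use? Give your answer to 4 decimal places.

Binary erasure channel: capacity C = 1 − ε.
C = 1 − 0.2672 = 0.7328 bits per channel use.

0.7328 bits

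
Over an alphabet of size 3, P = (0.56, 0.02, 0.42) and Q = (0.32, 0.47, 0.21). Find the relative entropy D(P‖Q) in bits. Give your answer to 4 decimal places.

D(P‖Q) = Σ p·log₂(p/q).
  0.56·log₂(0.56/0.32) = 0.45212
  0.02·log₂(0.02/0.47) = -0.09109
  0.42·log₂(0.42/0.21) = 0.42000
D(P‖Q) = 0.7810 bits.

0.7810 bits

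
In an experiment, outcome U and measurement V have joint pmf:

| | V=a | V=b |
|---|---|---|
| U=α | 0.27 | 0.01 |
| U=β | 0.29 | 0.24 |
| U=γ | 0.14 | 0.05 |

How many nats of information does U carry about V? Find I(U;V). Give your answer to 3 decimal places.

Marginals: p(U) = (0.2800, 0.5300, 0.1900), p(V) = (0.7000, 0.3000).
I(U;V) = Σ p(x,y)·ln[p(x,y)/(p(x)p(y))].
  (α,a): 0.27·ln(1.3776) = 0.0865
  (α,b): 0.01·ln(0.1190) = -0.0213
  (β,a): 0.29·ln(0.7817) = -0.0714
  (β,b): 0.24·ln(1.5094) = 0.0988
  (γ,a): 0.14·ln(1.0526) = 0.0072
  (γ,b): 0.05·ln(0.8772) = -0.0066
Sum = 0.093 nats.

0.093 nats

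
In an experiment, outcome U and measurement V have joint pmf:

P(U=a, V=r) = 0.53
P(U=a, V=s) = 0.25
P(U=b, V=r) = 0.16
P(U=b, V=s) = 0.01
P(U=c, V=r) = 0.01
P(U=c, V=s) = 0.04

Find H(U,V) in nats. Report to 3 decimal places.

H(U,V) = −Σ p(x,y)·ln p(x,y) over all 6 cells.
  cell (a,r): −0.53·ln0.53 = 0.3365
  cell (a,s): −0.25·ln0.25 = 0.3466
  cell (b,r): −0.16·ln0.16 = 0.2932
  cell (b,s): −0.01·ln0.01 = 0.0461
  cell (c,r): −0.01·ln0.01 = 0.0461
  cell (c,s): −0.04·ln0.04 = 0.1288
Sum = 1.197 nats.

1.197 nats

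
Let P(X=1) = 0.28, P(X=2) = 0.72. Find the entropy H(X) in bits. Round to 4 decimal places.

H(X) = −Σ p·log₂ p.
  −(0.28)·log₂(0.28) = 0.51422
  −(0.72)·log₂(0.72) = 0.34123
Sum: 0.51422 + 0.34123 = 0.8555 bits.

0.8555 bits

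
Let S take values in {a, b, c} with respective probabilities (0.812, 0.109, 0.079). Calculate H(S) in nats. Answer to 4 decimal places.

0.6112 nats

H(S) = −Σ p·ln p.
  −(0.812)·ln(0.812) = 0.16910
  −(0.109)·ln(0.109) = 0.24159
  −(0.079)·ln(0.079) = 0.20053
Sum: 0.16910 + 0.24159 + 0.20053 = 0.6112 nats.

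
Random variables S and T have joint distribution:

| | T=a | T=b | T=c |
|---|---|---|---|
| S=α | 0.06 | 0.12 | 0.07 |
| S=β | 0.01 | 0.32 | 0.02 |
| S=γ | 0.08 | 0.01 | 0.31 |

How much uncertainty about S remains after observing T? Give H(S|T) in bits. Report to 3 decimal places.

Chain rule: H(S|T) = H(S,T) − H(T).
Marginals: p(S) = (0.2500, 0.3500, 0.4000), p(T) = (0.1500, 0.4500, 0.4000).
H(S,T) = 2.4662 bits; H(T) = 1.4577 bits.
H(S|T) = 2.4662 − 1.4577 = 1.009 bits.

1.009 bits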